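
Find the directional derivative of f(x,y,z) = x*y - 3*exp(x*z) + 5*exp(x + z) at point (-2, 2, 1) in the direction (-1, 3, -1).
sqrt(11)*(-8*exp(2) - 10*E - 3)*exp(-2)/11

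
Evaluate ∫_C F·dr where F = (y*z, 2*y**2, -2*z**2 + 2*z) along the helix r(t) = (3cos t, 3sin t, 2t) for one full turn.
pi**2*(-128*pi/3 - 2)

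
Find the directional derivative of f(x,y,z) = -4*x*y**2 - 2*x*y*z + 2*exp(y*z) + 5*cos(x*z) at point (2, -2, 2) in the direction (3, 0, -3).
sqrt(2)*(2 - 8*exp(4))*exp(-4)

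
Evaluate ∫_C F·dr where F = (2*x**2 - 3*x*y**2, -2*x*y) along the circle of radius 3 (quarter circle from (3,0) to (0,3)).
99/4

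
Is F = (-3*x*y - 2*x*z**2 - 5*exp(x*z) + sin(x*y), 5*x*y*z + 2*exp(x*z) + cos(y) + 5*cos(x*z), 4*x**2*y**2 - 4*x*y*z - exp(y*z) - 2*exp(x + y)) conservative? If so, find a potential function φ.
No, ∇×F = (8*x**2*y - 5*x*y - 4*x*z - 2*x*exp(x*z) + 5*x*sin(x*z) - z*exp(y*z) - 2*exp(x + y), -8*x*y**2 - 4*x*z - 5*x*exp(x*z) + 4*y*z + 2*exp(x + y), -x*cos(x*y) + 3*x + 5*y*z + 2*z*exp(x*z) - 5*z*sin(x*z)) ≠ 0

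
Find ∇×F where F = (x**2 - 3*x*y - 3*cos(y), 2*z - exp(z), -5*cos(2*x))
(exp(z) - 2, -10*sin(2*x), 3*x - 3*sin(y))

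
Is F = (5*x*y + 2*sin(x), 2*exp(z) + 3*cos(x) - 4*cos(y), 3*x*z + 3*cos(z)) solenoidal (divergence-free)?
No, ∇·F = 3*x + 5*y + 4*sin(y) - 3*sin(z) + 2*cos(x)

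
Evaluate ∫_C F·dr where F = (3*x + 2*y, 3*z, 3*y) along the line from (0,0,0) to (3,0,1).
27/2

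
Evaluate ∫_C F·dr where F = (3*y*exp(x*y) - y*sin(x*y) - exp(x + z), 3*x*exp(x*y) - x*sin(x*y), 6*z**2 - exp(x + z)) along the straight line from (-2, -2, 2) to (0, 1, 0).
-3*exp(4) - 12 - cos(4)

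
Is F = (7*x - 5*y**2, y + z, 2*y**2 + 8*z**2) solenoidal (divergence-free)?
No, ∇·F = 16*z + 8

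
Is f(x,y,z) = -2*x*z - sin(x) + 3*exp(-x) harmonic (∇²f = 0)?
No, ∇²f = sin(x) + 3*exp(-x)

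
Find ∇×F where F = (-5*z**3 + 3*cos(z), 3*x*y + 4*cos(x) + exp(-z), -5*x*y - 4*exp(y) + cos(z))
(-5*x - 4*exp(y) + exp(-z), 5*y - 15*z**2 - 3*sin(z), 3*y - 4*sin(x))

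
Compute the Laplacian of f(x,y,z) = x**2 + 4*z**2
10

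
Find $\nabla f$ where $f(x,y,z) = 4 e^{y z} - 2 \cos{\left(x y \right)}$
(2*y*sin(x*y), 2*x*sin(x*y) + 4*z*exp(y*z), 4*y*exp(y*z))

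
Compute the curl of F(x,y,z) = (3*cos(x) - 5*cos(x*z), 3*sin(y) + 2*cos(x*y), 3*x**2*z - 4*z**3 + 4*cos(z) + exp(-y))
(-exp(-y), x*(-6*z + 5*sin(x*z)), -2*y*sin(x*y))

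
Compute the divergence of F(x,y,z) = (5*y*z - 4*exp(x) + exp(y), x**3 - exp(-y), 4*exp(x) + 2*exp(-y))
-4*exp(x) + exp(-y)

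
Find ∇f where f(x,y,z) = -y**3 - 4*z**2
(0, -3*y**2, -8*z)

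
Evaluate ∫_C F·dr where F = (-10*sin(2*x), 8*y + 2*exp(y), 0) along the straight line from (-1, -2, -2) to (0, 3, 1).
-2*exp(-2) - 5*cos(2) + 25 + 2*exp(3)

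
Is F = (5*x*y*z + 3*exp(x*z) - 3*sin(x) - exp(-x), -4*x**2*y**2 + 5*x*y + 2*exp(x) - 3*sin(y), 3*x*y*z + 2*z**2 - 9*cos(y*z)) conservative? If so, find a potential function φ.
No, ∇×F = (3*z*(x + 3*sin(y*z)), 5*x*y + 3*x*exp(x*z) - 3*y*z, -8*x*y**2 - 5*x*z + 5*y + 2*exp(x)) ≠ 0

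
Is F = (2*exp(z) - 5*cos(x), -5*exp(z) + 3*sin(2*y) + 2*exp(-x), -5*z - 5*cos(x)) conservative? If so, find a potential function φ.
No, ∇×F = (5*exp(z), 2*exp(z) - 5*sin(x), -2*exp(-x)) ≠ 0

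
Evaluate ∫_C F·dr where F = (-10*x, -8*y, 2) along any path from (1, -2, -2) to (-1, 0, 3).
26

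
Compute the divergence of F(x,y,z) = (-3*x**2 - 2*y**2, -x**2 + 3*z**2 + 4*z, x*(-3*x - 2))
-6*x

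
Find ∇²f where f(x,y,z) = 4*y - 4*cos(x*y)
4*(x**2 + y**2)*cos(x*y)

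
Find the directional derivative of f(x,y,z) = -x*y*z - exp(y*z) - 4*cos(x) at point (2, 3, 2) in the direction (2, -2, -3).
sqrt(17)*(8*sin(2) + 14 + 13*exp(6))/17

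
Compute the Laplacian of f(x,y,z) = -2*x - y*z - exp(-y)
-exp(-y)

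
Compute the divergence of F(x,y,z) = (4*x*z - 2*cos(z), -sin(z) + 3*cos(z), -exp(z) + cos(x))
4*z - exp(z)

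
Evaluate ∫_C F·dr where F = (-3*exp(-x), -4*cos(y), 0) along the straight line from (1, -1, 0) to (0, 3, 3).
-4*sin(1) - 3*exp(-1) - 4*sin(3) + 3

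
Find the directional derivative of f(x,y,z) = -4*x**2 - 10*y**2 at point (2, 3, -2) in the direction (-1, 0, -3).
8*sqrt(10)/5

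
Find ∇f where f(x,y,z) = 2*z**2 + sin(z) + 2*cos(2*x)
(-4*sin(2*x), 0, 4*z + cos(z))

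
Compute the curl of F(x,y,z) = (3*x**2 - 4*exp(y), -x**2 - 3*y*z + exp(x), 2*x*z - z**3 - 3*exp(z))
(3*y, -2*z, -2*x + exp(x) + 4*exp(y))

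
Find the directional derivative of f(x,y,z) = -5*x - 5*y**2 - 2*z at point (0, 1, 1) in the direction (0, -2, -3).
2*sqrt(13)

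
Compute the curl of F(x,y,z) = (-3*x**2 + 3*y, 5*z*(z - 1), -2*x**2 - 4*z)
(5 - 10*z, 4*x, -3)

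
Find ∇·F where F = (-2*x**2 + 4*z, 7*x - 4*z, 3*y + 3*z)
3 - 4*x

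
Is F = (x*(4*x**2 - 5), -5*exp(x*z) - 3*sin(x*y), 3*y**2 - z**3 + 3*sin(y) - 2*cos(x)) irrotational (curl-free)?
No, ∇×F = (5*x*exp(x*z) + 6*y + 3*cos(y), -2*sin(x), -3*y*cos(x*y) - 5*z*exp(x*z))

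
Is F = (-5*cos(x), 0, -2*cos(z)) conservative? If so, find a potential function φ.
Yes, F is conservative. φ = -5*sin(x) - 2*sin(z)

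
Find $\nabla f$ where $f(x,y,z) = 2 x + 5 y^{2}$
(2, 10*y, 0)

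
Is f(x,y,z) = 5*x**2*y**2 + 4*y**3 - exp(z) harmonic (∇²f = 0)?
No, ∇²f = 10*x**2 + 10*y**2 + 24*y - exp(z)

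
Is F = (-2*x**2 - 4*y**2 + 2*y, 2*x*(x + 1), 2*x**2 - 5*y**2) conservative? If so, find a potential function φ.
No, ∇×F = (-10*y, -4*x, 4*x + 8*y) ≠ 0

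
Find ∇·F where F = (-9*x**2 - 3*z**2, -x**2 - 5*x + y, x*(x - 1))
1 - 18*x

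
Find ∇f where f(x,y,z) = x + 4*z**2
(1, 0, 8*z)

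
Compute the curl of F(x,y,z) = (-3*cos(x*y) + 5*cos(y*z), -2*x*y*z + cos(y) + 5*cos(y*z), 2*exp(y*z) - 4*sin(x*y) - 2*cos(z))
(2*x*y - 4*x*cos(x*y) + 5*y*sin(y*z) + 2*z*exp(y*z), y*(-5*sin(y*z) + 4*cos(x*y)), -3*x*sin(x*y) - 2*y*z + 5*z*sin(y*z))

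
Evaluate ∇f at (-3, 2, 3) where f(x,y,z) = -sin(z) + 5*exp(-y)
(0, -5*exp(-2), -cos(3))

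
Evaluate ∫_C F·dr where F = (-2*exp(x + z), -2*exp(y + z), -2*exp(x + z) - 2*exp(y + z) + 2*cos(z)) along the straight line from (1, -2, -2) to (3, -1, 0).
-2*exp(3) + 2*exp(-4) + 2*sin(2)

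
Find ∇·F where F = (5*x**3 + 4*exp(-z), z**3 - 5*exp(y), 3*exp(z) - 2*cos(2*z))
15*x**2 - 5*exp(y) + 3*exp(z) + 4*sin(2*z)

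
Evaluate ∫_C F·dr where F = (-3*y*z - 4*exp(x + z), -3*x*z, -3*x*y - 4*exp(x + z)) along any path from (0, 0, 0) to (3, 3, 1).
-4*exp(4) - 23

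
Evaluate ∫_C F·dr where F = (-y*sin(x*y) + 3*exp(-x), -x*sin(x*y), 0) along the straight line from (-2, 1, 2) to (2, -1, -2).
6*sinh(2)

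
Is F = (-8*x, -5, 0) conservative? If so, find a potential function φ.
Yes, F is conservative. φ = -4*x**2 - 5*y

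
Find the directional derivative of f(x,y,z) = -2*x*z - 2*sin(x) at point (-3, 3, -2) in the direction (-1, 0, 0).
-4 + 2*cos(3)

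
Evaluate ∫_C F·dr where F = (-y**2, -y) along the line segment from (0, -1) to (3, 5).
-33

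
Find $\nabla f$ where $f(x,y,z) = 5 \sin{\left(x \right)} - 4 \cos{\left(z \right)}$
(5*cos(x), 0, 4*sin(z))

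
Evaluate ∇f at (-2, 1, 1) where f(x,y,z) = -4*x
(-4, 0, 0)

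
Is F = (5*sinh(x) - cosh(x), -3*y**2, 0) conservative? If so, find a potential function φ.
Yes, F is conservative. φ = -y**3 - sinh(x) + 5*cosh(x)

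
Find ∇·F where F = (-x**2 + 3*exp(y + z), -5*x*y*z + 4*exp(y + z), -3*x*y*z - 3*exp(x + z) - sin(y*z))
-3*x*y - 5*x*z - 2*x - y*cos(y*z) - 3*exp(x + z) + 4*exp(y + z)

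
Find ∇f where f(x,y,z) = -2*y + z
(0, -2, 1)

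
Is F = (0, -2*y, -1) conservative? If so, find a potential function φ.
Yes, F is conservative. φ = -y**2 - z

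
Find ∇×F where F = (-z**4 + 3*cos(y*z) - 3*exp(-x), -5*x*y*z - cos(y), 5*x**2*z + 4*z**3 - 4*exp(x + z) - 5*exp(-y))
(5*x*y + 5*exp(-y), -10*x*z - 3*y*sin(y*z) - 4*z**3 + 4*exp(x + z), z*(-5*y + 3*sin(y*z)))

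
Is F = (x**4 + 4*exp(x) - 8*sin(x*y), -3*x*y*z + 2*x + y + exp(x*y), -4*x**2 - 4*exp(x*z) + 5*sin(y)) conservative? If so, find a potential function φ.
No, ∇×F = (3*x*y + 5*cos(y), 8*x + 4*z*exp(x*z), 8*x*cos(x*y) - 3*y*z + y*exp(x*y) + 2) ≠ 0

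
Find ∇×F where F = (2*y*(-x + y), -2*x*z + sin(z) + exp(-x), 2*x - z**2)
(2*x - cos(z), -2, 2*x - 4*y - 2*z - exp(-x))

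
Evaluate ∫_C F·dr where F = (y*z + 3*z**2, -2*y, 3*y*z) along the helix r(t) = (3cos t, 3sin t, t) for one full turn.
9*pi*(-2 + 3*pi)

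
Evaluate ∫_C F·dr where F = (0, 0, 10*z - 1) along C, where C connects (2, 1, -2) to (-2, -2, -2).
0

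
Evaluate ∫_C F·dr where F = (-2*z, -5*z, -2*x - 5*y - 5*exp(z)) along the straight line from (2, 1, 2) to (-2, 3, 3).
-5*exp(3) - 15 + 5*exp(2)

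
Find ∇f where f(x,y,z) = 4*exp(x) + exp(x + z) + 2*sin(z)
((exp(z) + 4)*exp(x), 0, exp(x + z) + 2*cos(z))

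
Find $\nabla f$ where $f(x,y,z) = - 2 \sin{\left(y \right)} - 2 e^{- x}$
(2*exp(-x), -2*cos(y), 0)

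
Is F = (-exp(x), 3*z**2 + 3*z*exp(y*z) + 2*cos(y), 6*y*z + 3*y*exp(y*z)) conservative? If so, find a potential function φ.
Yes, F is conservative. φ = 3*y*z**2 - exp(x) + 3*exp(y*z) + 2*sin(y)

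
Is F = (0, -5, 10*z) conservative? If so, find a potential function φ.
Yes, F is conservative. φ = -5*y + 5*z**2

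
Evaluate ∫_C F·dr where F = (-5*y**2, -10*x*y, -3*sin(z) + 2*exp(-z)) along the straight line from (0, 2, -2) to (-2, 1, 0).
-3*cos(2) + 11 + 2*exp(2)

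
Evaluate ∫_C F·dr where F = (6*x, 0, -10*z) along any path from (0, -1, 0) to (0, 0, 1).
-5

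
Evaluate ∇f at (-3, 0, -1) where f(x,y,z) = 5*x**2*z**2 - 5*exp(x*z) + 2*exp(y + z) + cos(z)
(-30 + 5*exp(3), 2*exp(-1), -90 + 2*exp(-1) + sin(1) + 15*exp(3))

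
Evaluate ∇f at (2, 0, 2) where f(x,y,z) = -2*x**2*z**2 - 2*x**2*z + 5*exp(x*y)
(-48, 10, -40)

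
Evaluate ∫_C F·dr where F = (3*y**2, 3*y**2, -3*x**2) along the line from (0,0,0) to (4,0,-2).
32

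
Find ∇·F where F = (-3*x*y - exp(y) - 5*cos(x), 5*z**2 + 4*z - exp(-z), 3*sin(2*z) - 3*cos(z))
-3*y + 5*sin(x) + 3*sin(z) + 6*cos(2*z)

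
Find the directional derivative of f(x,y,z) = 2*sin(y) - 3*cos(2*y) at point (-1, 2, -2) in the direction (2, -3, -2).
-6*sqrt(17)*(3*sin(4) + cos(2))/17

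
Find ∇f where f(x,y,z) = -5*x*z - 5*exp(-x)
(-5*z + 5*exp(-x), 0, -5*x)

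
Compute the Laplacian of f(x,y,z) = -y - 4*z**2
-8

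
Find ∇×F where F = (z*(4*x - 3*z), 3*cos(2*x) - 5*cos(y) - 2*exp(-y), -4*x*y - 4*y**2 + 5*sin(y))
(-4*x - 8*y + 5*cos(y), 4*x + 4*y - 6*z, -6*sin(2*x))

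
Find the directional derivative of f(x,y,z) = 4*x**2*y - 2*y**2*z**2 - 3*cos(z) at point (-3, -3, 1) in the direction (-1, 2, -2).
32 - 2*sin(1)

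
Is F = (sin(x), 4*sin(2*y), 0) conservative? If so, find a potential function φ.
Yes, F is conservative. φ = -cos(x) - 2*cos(2*y)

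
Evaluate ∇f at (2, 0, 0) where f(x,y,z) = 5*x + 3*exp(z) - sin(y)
(5, -1, 3)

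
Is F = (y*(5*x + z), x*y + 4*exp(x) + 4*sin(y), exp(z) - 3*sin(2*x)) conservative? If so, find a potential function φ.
No, ∇×F = (0, y + 6*cos(2*x), -5*x + y - z + 4*exp(x)) ≠ 0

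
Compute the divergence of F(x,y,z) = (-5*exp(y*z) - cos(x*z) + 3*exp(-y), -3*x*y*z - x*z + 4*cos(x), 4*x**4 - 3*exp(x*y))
z*(-3*x + sin(x*z))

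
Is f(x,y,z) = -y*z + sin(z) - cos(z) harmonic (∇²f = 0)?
No, ∇²f = -sin(z) + cos(z)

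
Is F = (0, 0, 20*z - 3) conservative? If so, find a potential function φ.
Yes, F is conservative. φ = z*(10*z - 3)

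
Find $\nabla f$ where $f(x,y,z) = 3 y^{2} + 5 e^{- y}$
(0, 6*y - 5*exp(-y), 0)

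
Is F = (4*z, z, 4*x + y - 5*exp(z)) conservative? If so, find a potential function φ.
Yes, F is conservative. φ = 4*x*z + y*z - 5*exp(z)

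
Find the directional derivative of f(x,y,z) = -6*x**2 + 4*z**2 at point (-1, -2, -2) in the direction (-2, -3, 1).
-20*sqrt(14)/7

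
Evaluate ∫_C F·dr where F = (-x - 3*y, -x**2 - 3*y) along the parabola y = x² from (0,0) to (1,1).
-7/2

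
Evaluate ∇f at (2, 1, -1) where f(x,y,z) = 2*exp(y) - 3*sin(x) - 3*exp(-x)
(3*exp(-2) - 3*cos(2), 2*E, 0)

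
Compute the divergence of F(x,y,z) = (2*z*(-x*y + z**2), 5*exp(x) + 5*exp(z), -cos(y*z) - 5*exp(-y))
y*(-2*z + sin(y*z))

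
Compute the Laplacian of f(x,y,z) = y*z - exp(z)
-exp(z)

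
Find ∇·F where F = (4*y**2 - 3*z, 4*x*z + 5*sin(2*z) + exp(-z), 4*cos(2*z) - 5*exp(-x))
-8*sin(2*z)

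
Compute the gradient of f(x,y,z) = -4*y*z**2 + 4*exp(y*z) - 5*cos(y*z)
(0, z*(-4*z + 4*exp(y*z) + 5*sin(y*z)), y*(-8*z + 4*exp(y*z) + 5*sin(y*z)))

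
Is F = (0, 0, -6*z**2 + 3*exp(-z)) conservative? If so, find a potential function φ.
Yes, F is conservative. φ = -2*z**3 - 3*exp(-z)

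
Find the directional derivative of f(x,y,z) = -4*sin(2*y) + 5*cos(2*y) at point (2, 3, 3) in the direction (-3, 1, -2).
-sqrt(14)*(5*sin(6) + 4*cos(6))/7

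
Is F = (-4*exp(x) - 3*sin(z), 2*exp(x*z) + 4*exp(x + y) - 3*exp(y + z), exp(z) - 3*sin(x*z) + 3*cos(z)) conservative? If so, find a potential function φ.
No, ∇×F = (-2*x*exp(x*z) + 3*exp(y + z), 3*z*cos(x*z) - 3*cos(z), 2*z*exp(x*z) + 4*exp(x + y)) ≠ 0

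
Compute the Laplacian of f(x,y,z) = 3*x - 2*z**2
-4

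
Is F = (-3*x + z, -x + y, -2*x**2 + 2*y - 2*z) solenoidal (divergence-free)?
No, ∇·F = -4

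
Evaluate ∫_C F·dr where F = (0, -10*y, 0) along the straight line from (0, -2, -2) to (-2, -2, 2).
0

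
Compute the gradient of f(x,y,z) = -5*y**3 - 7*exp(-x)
(7*exp(-x), -15*y**2, 0)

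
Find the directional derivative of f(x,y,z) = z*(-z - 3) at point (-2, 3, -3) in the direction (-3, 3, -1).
-3*sqrt(19)/19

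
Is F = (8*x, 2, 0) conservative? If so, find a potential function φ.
Yes, F is conservative. φ = 4*x**2 + 2*y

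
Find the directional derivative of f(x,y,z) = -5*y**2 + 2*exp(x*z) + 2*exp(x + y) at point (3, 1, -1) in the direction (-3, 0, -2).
-6*sqrt(13)*(1 + exp(7))*exp(-3)/13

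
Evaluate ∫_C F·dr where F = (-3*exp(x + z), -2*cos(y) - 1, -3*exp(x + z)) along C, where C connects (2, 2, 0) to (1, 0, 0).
-3*E + 2*sin(2) + 2 + 3*exp(2)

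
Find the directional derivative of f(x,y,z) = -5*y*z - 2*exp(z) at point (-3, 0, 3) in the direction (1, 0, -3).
3*sqrt(10)*exp(3)/5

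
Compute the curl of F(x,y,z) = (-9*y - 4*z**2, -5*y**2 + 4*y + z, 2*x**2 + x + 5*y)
(4, -4*x - 8*z - 1, 9)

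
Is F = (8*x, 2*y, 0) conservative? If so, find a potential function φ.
Yes, F is conservative. φ = 4*x**2 + y**2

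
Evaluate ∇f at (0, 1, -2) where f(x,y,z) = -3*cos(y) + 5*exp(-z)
(0, 3*sin(1), -5*exp(2))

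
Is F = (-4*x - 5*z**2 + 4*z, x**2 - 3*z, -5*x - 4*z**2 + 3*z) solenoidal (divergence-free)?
No, ∇·F = -8*z - 1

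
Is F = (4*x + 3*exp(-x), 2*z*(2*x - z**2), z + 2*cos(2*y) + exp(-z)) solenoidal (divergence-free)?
No, ∇·F = 5 - exp(-z) - 3*exp(-x)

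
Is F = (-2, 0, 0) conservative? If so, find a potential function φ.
Yes, F is conservative. φ = -2*x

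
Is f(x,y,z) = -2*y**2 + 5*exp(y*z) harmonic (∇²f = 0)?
No, ∇²f = 5*y**2*exp(y*z) + 5*z**2*exp(y*z) - 4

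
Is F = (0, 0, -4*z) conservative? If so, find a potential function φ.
Yes, F is conservative. φ = -2*z**2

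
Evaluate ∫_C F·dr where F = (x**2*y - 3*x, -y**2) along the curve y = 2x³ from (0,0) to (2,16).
-1350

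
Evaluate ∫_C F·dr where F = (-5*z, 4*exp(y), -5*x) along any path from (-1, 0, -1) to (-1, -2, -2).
-9 + 4*exp(-2)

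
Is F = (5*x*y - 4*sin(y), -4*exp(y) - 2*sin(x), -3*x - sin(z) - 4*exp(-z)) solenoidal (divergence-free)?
No, ∇·F = 5*y - 4*exp(y) - cos(z) + 4*exp(-z)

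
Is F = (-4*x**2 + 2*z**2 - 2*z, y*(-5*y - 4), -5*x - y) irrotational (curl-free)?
No, ∇×F = (-1, 4*z + 3, 0)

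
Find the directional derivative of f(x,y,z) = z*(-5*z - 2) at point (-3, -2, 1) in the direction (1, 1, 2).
-4*sqrt(6)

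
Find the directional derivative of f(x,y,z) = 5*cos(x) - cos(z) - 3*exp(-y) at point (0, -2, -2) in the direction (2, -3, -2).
sqrt(17)*(-9*exp(2) + 2*sin(2))/17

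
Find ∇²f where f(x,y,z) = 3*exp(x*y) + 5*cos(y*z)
3*x**2*exp(x*y) + 3*y**2*exp(x*y) - 5*y**2*cos(y*z) - 5*z**2*cos(y*z)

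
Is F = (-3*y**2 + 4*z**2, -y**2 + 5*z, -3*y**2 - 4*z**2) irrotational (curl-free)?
No, ∇×F = (-6*y - 5, 8*z, 6*y)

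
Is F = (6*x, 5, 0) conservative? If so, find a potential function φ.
Yes, F is conservative. φ = 3*x**2 + 5*y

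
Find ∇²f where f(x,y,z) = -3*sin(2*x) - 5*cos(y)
12*sin(2*x) + 5*cos(y)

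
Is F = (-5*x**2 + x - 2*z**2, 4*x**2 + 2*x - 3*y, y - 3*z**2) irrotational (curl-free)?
No, ∇×F = (1, -4*z, 8*x + 2)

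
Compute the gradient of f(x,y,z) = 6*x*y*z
(6*y*z, 6*x*z, 6*x*y)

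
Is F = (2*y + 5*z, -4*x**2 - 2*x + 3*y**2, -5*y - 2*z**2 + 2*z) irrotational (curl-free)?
No, ∇×F = (-5, 5, -8*x - 4)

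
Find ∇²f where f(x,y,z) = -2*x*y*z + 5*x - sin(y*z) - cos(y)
y**2*sin(y*z) + z**2*sin(y*z) + cos(y)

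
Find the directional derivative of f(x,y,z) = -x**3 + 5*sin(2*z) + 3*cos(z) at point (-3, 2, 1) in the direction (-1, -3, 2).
sqrt(14)*(20*cos(2) - 6*sin(1) + 27)/14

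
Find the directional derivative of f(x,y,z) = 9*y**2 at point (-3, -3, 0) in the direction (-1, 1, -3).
-54*sqrt(11)/11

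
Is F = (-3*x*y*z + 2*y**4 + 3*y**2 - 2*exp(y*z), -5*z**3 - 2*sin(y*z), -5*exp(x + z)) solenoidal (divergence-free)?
No, ∇·F = -3*y*z - 2*z*cos(y*z) - 5*exp(x + z)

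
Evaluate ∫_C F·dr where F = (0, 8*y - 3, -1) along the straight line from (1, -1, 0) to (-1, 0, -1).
-6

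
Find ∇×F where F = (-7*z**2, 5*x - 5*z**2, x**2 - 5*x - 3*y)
(10*z - 3, -2*x - 14*z + 5, 5)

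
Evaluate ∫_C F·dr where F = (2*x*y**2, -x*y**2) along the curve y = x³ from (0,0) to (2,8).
-1216/5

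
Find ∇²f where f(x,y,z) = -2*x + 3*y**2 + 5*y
6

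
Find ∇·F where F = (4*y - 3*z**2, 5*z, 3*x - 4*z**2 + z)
1 - 8*z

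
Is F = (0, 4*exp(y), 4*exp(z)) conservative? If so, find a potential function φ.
Yes, F is conservative. φ = 4*exp(y) + 4*exp(z)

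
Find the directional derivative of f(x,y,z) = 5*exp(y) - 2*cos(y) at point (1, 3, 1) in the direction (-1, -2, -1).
-sqrt(6)*(2*sin(3) + 5*exp(3))/3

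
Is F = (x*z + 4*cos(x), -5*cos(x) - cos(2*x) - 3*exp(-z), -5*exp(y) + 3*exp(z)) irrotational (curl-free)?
No, ∇×F = (-5*exp(y) - 3*exp(-z), x, (4*cos(x) + 5)*sin(x))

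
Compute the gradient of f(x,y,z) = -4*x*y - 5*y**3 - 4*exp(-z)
(-4*y, -4*x - 15*y**2, 4*exp(-z))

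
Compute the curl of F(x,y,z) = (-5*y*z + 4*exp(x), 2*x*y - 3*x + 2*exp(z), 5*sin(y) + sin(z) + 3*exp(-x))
(-2*exp(z) + 5*cos(y), -5*y + 3*exp(-x), 2*y + 5*z - 3)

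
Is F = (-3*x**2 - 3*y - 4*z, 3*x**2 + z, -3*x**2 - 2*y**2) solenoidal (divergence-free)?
No, ∇·F = -6*x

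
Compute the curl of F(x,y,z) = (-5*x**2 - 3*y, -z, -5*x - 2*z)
(1, 5, 3)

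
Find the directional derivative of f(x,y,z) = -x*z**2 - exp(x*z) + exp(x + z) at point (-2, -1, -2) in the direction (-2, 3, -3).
-sqrt(22)*(-32 + 5*sinh(4) + 15*cosh(4))/22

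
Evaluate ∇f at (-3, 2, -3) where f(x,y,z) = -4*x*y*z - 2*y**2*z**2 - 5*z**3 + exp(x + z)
(exp(-6) + 24, -108, -63 + exp(-6))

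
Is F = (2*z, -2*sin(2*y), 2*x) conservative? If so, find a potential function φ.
Yes, F is conservative. φ = 2*x*z + cos(2*y)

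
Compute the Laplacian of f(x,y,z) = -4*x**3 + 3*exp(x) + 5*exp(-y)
-24*x + 3*exp(x) + 5*exp(-y)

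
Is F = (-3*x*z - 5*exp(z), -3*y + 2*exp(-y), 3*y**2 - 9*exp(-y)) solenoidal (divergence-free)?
No, ∇·F = -3*z - 3 - 2*exp(-y)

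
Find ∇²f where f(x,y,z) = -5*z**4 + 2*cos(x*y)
-2*x**2*cos(x*y) - 2*y**2*cos(x*y) - 60*z**2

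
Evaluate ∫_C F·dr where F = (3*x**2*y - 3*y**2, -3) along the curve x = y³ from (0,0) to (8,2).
858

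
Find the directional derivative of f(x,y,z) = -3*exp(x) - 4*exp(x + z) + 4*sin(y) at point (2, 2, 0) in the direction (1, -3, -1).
-3*sqrt(11)*(4*cos(2) + exp(2))/11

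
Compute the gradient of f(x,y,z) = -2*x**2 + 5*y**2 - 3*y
(-4*x, 10*y - 3, 0)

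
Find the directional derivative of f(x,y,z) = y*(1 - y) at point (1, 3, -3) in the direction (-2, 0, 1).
0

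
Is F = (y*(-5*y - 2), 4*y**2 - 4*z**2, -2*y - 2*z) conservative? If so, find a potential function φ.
No, ∇×F = (8*z - 2, 0, 10*y + 2) ≠ 0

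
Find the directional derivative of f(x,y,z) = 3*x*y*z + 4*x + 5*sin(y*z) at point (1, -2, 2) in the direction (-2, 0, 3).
-2*sqrt(13)*(15*cos(4) + 1)/13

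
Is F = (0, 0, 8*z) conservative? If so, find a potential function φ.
Yes, F is conservative. φ = 4*z**2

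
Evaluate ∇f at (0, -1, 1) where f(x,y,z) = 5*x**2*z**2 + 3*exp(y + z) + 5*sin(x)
(5, 3, 3)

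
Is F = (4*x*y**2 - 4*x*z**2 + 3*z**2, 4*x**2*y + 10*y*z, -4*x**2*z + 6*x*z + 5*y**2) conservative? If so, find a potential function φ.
Yes, F is conservative. φ = 2*x**2*y**2 - 2*x**2*z**2 + 3*x*z**2 + 5*y**2*z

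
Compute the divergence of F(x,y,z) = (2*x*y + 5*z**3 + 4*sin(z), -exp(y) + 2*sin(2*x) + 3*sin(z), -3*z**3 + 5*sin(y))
2*y - 9*z**2 - exp(y)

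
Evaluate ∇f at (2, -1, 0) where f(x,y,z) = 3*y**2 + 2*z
(0, -6, 2)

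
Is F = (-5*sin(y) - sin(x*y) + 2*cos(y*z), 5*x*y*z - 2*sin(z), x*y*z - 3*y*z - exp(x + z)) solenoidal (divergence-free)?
No, ∇·F = x*y + 5*x*z - y*cos(x*y) - 3*y - exp(x + z)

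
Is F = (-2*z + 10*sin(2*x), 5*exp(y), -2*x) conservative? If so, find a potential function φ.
Yes, F is conservative. φ = -2*x*z + 5*exp(y) - 5*cos(2*x)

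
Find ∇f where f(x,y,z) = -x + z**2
(-1, 0, 2*z)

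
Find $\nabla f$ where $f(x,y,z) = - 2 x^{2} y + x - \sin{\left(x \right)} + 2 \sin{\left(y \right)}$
(-4*x*y - cos(x) + 1, -2*x**2 + 2*cos(y), 0)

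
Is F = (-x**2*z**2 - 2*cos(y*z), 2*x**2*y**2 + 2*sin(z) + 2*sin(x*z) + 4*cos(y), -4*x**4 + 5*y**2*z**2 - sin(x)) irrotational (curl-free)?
No, ∇×F = (-2*x*cos(x*z) + 10*y*z**2 - 2*cos(z), 16*x**3 - 2*x**2*z + 2*y*sin(y*z) + cos(x), 4*x*y**2 - 2*z*sin(y*z) + 2*z*cos(x*z))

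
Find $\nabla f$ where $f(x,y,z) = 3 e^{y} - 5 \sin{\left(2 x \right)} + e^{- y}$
(-10*cos(2*x), 3*exp(y) - exp(-y), 0)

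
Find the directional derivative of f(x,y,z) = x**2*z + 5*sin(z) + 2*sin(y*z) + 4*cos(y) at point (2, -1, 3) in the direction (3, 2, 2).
2*sqrt(17)*(9*cos(3) + 4*sin(1) + 22)/17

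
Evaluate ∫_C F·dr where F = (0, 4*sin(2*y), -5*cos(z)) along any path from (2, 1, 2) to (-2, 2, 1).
-5*sin(1) + 2*cos(2) - 2*cos(4) + 5*sin(2)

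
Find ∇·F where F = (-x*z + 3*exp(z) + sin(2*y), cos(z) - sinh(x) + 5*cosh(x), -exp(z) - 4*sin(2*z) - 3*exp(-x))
-z - exp(z) - 8*cos(2*z)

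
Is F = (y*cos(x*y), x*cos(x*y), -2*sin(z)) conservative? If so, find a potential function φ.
Yes, F is conservative. φ = sin(x*y) + 2*cos(z)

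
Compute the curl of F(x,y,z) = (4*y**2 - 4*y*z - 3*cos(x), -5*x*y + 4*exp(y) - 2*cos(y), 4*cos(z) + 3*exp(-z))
(0, -4*y, -13*y + 4*z)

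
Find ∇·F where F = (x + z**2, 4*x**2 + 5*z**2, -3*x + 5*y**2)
1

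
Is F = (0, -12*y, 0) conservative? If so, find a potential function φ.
Yes, F is conservative. φ = -6*y**2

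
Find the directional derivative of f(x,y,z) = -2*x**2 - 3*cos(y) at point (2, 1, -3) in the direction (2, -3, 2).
-sqrt(17)*(9*sin(1) + 16)/17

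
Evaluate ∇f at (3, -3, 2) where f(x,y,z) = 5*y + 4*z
(0, 5, 4)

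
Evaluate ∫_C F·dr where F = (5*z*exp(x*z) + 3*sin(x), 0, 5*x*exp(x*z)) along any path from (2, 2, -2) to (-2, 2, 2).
0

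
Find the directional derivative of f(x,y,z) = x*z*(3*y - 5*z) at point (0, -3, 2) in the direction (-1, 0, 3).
19*sqrt(10)/5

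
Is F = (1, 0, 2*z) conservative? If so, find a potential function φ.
Yes, F is conservative. φ = x + z**2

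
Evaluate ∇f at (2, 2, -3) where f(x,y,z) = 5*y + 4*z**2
(0, 5, -24)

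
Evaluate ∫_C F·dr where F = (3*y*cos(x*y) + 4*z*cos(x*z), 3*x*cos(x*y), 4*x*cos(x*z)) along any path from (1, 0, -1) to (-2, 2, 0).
-3*sin(4) + 4*sin(1)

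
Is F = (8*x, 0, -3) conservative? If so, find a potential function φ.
Yes, F is conservative. φ = 4*x**2 - 3*z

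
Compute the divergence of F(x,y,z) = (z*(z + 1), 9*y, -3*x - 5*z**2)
9 - 10*z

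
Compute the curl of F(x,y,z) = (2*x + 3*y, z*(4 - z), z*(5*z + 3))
(2*z - 4, 0, -3)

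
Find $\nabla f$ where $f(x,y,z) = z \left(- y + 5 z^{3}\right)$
(0, -z, -y + 20*z**3)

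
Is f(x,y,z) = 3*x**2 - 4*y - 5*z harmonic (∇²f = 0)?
No, ∇²f = 6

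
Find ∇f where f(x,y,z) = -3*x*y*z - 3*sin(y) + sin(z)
(-3*y*z, -3*x*z - 3*cos(y), -3*x*y + cos(z))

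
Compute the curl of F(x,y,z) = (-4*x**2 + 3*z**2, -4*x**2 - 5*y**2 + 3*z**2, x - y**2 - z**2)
(-2*y - 6*z, 6*z - 1, -8*x)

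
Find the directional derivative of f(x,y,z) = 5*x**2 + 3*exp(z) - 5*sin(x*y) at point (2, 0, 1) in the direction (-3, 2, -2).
2*sqrt(17)*(-40 - 3*E)/17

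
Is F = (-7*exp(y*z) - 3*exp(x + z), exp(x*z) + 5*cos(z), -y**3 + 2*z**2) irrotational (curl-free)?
No, ∇×F = (-x*exp(x*z) - 3*y**2 + 5*sin(z), -7*y*exp(y*z) - 3*exp(x + z), z*(exp(x*z) + 7*exp(y*z)))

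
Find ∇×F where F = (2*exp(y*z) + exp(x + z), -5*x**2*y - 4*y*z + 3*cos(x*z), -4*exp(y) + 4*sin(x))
(3*x*sin(x*z) + 4*y - 4*exp(y), 2*y*exp(y*z) + exp(x + z) - 4*cos(x), -10*x*y - 2*z*exp(y*z) - 3*z*sin(x*z))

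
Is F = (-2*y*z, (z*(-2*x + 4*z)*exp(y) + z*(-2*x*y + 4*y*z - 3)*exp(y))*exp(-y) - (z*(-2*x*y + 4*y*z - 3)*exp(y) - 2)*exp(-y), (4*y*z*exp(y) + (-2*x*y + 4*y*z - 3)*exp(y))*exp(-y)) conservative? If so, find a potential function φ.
Yes, F is conservative. φ = (z*(-2*x*y + 4*y*z - 3)*exp(y) - 2)*exp(-y)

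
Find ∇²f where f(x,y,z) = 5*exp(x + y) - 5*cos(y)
10*exp(x + y) + 5*cos(y)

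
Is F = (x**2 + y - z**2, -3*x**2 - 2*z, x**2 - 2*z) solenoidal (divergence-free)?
No, ∇·F = 2*x - 2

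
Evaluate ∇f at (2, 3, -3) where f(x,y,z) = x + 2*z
(1, 0, 2)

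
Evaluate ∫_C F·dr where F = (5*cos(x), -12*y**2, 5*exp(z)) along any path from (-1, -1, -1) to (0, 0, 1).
-4 + 5*sin(1) + 10*sinh(1)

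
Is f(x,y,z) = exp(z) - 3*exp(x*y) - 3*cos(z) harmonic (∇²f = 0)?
No, ∇²f = -3*x**2*exp(x*y) - 3*y**2*exp(x*y) + exp(z) + 3*cos(z)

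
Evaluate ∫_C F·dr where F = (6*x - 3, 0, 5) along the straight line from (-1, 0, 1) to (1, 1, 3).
4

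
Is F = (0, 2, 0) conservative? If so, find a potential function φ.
Yes, F is conservative. φ = 2*y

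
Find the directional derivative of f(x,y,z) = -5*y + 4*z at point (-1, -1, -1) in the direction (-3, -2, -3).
-sqrt(22)/11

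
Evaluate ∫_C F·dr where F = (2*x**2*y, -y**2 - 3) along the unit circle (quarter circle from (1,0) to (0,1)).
-10/3 - pi/8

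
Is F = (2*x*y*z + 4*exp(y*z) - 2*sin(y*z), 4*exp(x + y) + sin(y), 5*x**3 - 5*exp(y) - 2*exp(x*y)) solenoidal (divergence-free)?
No, ∇·F = 2*y*z + 4*exp(x + y) + cos(y)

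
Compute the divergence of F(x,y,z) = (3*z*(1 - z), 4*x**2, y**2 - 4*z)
-4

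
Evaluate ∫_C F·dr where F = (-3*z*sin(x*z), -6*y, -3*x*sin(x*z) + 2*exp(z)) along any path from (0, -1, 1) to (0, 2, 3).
-9 - 2*E + 2*exp(3)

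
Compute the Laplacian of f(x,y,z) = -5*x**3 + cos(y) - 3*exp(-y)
-30*x - cos(y) - 3*exp(-y)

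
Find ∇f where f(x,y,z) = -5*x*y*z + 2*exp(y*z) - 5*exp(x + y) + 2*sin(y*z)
(-5*y*z - 5*exp(x + y), -5*x*z + 2*z*exp(y*z) + 2*z*cos(y*z) - 5*exp(x + y), y*(-5*x + 2*exp(y*z) + 2*cos(y*z)))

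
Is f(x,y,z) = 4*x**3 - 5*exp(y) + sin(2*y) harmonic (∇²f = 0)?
No, ∇²f = 24*x - 5*exp(y) - 4*sin(2*y)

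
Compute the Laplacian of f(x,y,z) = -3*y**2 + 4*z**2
2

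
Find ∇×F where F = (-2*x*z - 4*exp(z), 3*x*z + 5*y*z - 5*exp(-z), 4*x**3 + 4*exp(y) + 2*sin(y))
(-3*x - 5*y + 4*exp(y) + 2*cos(y) - 5*exp(-z), -12*x**2 - 2*x - 4*exp(z), 3*z)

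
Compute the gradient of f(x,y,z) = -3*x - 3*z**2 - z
(-3, 0, -6*z - 1)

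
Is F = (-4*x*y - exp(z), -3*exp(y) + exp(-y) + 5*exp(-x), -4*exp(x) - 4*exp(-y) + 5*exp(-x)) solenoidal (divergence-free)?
No, ∇·F = -4*y - 3*exp(y) - exp(-y)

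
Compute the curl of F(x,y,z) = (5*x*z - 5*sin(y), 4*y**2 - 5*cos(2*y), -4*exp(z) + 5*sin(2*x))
(0, 5*x - 10*cos(2*x), 5*cos(y))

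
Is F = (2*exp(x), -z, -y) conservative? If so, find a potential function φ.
Yes, F is conservative. φ = -y*z + 2*exp(x)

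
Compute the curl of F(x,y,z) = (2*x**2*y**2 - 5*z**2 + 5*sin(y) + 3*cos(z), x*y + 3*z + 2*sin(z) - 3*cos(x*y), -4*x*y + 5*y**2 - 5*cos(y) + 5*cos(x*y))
(-5*x*sin(x*y) - 4*x + 10*y + 5*sin(y) - 2*cos(z) - 3, 5*y*sin(x*y) + 4*y - 10*z - 3*sin(z), -4*x**2*y + 3*y*sin(x*y) + y - 5*cos(y))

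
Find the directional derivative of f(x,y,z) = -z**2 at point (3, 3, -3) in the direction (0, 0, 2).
6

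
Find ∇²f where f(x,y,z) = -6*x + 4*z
0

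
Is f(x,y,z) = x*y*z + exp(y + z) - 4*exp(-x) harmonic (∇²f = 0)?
No, ∇²f = 2*(exp(x + y + z) - 2)*exp(-x)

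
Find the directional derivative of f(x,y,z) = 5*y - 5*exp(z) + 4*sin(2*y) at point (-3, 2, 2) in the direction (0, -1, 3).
-sqrt(10)*(8*cos(4) + 5 + 15*exp(2))/10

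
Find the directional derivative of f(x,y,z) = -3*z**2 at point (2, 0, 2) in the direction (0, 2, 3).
-36*sqrt(13)/13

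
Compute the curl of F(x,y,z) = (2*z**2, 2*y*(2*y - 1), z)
(0, 4*z, 0)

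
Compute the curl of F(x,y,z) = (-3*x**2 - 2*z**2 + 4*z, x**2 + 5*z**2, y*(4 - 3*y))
(-6*y - 10*z + 4, 4 - 4*z, 2*x)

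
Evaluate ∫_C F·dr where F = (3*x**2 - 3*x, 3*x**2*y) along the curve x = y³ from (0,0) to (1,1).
-1/8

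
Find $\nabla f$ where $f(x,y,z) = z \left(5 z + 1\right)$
(0, 0, 10*z + 1)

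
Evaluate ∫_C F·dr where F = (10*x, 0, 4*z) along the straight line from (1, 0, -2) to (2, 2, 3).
25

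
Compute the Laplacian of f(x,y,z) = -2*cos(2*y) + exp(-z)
8*cos(2*y) + exp(-z)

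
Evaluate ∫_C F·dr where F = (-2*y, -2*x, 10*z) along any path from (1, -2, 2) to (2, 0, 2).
-4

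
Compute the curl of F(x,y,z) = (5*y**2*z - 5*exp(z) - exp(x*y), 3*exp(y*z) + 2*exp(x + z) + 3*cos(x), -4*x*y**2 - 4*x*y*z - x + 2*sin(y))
(-8*x*y - 4*x*z - 3*y*exp(y*z) - 2*exp(x + z) + 2*cos(y), 9*y**2 + 4*y*z - 5*exp(z) + 1, x*exp(x*y) - 10*y*z + 2*exp(x + z) - 3*sin(x))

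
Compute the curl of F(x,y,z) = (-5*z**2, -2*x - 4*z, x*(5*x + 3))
(4, -10*x - 10*z - 3, -2)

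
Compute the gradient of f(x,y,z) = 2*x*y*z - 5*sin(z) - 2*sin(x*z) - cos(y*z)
(2*z*(y - cos(x*z)), z*(2*x + sin(y*z)), 2*x*y - 2*x*cos(x*z) + y*sin(y*z) - 5*cos(z))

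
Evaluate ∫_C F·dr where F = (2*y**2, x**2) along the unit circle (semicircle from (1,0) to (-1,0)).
-8/3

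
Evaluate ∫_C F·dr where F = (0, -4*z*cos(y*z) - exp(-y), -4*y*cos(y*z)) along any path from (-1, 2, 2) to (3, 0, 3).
4*sin(4) - exp(-2) + 1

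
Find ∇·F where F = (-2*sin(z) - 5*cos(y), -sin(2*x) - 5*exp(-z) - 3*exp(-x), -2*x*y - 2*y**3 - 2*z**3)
-6*z**2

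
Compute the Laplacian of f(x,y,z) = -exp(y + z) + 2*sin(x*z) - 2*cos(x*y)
-2*x**2*sin(x*z) + 2*x**2*cos(x*y) + 2*y**2*cos(x*y) - 2*z**2*sin(x*z) - 2*exp(y + z)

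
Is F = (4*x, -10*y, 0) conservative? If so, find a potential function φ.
Yes, F is conservative. φ = 2*x**2 - 5*y**2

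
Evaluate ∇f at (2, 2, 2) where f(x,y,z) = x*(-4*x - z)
(-18, 0, -2)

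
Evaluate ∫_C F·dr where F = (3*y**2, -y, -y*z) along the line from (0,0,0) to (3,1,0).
5/2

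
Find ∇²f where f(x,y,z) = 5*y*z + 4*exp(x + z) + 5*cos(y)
8*exp(x + z) - 5*cos(y)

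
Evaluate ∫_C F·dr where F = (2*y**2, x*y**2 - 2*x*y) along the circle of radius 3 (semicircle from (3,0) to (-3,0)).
-108 + 81*pi/8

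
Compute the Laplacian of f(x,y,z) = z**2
2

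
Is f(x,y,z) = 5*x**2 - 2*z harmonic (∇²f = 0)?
No, ∇²f = 10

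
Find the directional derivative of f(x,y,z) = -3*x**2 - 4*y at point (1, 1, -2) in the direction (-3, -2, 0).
2*sqrt(13)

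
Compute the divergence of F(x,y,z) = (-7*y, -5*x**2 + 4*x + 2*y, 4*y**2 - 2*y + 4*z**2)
8*z + 2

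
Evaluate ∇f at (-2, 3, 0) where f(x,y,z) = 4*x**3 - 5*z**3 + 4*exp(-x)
(48 - 4*exp(2), 0, 0)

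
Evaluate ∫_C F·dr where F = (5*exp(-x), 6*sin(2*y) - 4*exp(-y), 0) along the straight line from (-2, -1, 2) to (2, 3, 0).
-4*E - 3*cos(6) + 3*cos(2) - 5*exp(-2) + 4*exp(-3) + 5*exp(2)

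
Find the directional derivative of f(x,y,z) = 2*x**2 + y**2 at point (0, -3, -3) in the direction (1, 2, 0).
-12*sqrt(5)/5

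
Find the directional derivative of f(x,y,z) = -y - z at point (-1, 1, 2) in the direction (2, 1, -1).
0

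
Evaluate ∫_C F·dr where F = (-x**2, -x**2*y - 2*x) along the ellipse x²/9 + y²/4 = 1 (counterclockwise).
-12*pi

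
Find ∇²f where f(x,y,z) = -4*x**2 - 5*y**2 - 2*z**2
-22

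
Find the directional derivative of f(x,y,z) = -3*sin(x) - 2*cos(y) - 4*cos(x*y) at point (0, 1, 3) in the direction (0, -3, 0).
-2*sin(1)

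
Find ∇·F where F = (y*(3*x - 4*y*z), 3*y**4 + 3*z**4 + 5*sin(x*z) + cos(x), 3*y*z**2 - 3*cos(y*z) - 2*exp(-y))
3*y*(4*y**2 + 2*z + sin(y*z) + 1)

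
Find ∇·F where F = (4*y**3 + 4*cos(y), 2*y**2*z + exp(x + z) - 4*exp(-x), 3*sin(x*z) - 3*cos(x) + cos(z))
3*x*cos(x*z) + 4*y*z - sin(z)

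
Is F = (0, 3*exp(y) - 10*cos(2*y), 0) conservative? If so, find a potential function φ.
Yes, F is conservative. φ = 3*exp(y) - 5*sin(2*y)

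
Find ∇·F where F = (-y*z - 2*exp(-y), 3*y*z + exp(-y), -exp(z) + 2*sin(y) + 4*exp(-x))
3*z - exp(z) - exp(-y)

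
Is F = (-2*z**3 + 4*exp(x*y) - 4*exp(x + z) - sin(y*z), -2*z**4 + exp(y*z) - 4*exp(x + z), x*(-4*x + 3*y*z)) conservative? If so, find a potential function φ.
No, ∇×F = (3*x*z - y*exp(y*z) + 8*z**3 + 4*exp(x + z), 8*x - 3*y*z - y*cos(y*z) - 6*z**2 - 4*exp(x + z), -4*x*exp(x*y) + z*cos(y*z) - 4*exp(x + z)) ≠ 0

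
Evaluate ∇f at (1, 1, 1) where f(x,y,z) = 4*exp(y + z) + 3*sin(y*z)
(0, 3*cos(1) + 4*exp(2), 3*cos(1) + 4*exp(2))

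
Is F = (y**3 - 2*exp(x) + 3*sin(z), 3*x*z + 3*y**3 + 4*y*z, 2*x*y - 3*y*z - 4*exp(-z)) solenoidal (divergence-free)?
No, ∇·F = 9*y**2 - 3*y + 4*z - 2*exp(x) + 4*exp(-z)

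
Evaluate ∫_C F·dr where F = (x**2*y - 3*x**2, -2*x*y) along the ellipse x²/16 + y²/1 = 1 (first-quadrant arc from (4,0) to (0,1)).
184/3 - 4*pi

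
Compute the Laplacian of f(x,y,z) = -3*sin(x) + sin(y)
3*sin(x) - sin(y)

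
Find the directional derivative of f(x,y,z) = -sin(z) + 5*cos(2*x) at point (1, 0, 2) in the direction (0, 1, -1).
sqrt(2)*cos(2)/2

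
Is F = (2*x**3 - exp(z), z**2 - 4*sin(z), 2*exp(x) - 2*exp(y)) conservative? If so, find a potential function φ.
No, ∇×F = (-2*z - 2*exp(y) + 4*cos(z), -2*exp(x) - exp(z), 0) ≠ 0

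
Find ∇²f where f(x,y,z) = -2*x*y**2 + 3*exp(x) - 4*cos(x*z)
4*x**2*cos(x*z) - 4*x + 4*z**2*cos(x*z) + 3*exp(x)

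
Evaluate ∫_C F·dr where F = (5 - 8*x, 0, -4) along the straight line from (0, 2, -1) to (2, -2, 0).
-10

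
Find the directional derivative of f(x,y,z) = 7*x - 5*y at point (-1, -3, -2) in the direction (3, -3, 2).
18*sqrt(22)/11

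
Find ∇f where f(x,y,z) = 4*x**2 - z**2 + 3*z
(8*x, 0, 3 - 2*z)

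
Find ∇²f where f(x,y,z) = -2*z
0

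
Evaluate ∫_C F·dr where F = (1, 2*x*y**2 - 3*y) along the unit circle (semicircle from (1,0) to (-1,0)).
-2 + pi/4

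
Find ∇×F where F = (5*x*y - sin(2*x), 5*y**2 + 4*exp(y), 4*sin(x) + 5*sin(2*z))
(0, -4*cos(x), -5*x)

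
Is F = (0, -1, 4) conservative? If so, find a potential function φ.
Yes, F is conservative. φ = -y + 4*z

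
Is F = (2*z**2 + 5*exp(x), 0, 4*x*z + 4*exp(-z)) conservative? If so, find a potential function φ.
Yes, F is conservative. φ = 2*x*z**2 + 5*exp(x) - 4*exp(-z)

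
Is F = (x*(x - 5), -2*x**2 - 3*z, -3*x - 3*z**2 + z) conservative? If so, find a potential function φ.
No, ∇×F = (3, 3, -4*x) ≠ 0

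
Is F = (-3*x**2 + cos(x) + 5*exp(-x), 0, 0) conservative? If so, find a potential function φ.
Yes, F is conservative. φ = -x**3 + sin(x) - 5*exp(-x)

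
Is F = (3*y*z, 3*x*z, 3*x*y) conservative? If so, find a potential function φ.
Yes, F is conservative. φ = 3*x*y*z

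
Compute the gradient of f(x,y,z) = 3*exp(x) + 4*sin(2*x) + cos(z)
(3*exp(x) + 8*cos(2*x), 0, -sin(z))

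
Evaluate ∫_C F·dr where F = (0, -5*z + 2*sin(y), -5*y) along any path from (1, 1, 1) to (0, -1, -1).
0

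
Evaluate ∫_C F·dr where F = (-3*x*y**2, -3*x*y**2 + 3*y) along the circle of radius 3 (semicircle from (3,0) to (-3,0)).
-243*pi/8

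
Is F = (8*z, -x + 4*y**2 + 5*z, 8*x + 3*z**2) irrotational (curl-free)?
No, ∇×F = (-5, 0, -1)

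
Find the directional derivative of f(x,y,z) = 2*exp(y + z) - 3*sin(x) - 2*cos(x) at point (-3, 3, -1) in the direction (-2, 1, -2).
-2*exp(2)/3 + 2*cos(3) + 4*sin(3)/3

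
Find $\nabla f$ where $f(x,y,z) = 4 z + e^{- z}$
(0, 0, 4 - exp(-z))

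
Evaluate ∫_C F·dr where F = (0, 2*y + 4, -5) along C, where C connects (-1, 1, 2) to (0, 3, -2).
36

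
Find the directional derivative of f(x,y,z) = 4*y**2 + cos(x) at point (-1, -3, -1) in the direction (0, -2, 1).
48*sqrt(5)/5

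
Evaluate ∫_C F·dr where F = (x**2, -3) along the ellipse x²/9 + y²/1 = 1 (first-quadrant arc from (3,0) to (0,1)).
-12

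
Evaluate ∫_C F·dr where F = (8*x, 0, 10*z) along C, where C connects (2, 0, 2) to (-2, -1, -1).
-15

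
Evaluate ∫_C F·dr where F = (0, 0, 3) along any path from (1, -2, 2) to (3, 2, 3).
3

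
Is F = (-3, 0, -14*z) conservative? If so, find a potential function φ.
Yes, F is conservative. φ = -3*x - 7*z**2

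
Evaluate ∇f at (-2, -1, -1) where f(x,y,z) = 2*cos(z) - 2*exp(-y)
(0, 2*E, 2*sin(1))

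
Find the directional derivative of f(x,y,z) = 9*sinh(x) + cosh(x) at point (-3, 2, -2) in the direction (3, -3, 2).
-3*sqrt(22)*(-9*cosh(3) + sinh(3))/22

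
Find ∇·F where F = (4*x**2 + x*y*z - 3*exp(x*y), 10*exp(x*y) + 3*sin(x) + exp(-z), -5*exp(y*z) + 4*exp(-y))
10*x*exp(x*y) + 8*x + y*z - 3*y*exp(x*y) - 5*y*exp(y*z)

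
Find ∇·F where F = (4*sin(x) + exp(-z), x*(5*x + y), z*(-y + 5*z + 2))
x - y + 10*z + 4*cos(x) + 2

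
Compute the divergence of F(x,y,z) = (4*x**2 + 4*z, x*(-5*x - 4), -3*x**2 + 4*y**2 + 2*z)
8*x + 2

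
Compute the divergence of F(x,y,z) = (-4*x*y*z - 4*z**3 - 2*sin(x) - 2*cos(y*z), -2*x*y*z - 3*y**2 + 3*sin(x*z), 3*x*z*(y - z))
3*x*y - 8*x*z - 4*y*z - 6*y - 2*cos(x)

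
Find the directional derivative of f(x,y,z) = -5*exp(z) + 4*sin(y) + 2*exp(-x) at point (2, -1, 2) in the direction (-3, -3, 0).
sqrt(2)*(-2*exp(2)*cos(1) + 1)*exp(-2)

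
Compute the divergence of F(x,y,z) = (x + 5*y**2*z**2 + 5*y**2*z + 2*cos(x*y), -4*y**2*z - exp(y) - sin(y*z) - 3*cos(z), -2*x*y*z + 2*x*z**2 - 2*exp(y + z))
-2*x*y + 4*x*z - 8*y*z - 2*y*sin(x*y) - z*cos(y*z) - exp(y) - 2*exp(y + z) + 1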